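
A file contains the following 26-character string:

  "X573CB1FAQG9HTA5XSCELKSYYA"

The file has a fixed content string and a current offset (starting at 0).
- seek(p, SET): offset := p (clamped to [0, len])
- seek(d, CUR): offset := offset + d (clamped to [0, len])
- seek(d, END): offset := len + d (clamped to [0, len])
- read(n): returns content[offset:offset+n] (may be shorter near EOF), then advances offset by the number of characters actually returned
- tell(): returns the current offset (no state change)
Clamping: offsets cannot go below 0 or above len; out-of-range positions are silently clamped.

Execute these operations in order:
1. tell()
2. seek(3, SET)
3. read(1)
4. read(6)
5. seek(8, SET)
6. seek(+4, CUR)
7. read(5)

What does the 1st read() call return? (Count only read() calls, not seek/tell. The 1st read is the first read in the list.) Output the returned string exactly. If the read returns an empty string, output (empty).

Answer: 3

Derivation:
After 1 (tell()): offset=0
After 2 (seek(3, SET)): offset=3
After 3 (read(1)): returned '3', offset=4
After 4 (read(6)): returned 'CB1FAQ', offset=10
After 5 (seek(8, SET)): offset=8
After 6 (seek(+4, CUR)): offset=12
After 7 (read(5)): returned 'HTA5X', offset=17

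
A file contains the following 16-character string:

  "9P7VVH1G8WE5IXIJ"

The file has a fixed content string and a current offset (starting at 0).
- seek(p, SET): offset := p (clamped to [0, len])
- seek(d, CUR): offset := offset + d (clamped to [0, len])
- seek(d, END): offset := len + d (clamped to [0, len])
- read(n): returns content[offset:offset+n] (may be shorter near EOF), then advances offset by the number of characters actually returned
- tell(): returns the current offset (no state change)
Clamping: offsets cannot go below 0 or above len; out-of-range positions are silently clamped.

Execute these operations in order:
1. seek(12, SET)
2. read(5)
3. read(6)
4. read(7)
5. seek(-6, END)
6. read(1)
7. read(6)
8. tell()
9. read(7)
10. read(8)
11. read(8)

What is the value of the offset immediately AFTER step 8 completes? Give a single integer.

Answer: 16

Derivation:
After 1 (seek(12, SET)): offset=12
After 2 (read(5)): returned 'IXIJ', offset=16
After 3 (read(6)): returned '', offset=16
After 4 (read(7)): returned '', offset=16
After 5 (seek(-6, END)): offset=10
After 6 (read(1)): returned 'E', offset=11
After 7 (read(6)): returned '5IXIJ', offset=16
After 8 (tell()): offset=16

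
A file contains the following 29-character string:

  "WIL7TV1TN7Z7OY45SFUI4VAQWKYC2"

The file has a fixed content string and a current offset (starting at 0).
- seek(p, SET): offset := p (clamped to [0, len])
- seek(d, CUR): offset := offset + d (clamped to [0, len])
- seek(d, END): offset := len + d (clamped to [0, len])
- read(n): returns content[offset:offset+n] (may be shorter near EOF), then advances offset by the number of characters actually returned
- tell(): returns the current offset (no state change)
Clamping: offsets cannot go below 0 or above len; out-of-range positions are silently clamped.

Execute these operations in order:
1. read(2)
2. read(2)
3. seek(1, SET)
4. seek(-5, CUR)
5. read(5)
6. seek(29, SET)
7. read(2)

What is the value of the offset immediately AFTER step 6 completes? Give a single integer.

Answer: 29

Derivation:
After 1 (read(2)): returned 'WI', offset=2
After 2 (read(2)): returned 'L7', offset=4
After 3 (seek(1, SET)): offset=1
After 4 (seek(-5, CUR)): offset=0
After 5 (read(5)): returned 'WIL7T', offset=5
After 6 (seek(29, SET)): offset=29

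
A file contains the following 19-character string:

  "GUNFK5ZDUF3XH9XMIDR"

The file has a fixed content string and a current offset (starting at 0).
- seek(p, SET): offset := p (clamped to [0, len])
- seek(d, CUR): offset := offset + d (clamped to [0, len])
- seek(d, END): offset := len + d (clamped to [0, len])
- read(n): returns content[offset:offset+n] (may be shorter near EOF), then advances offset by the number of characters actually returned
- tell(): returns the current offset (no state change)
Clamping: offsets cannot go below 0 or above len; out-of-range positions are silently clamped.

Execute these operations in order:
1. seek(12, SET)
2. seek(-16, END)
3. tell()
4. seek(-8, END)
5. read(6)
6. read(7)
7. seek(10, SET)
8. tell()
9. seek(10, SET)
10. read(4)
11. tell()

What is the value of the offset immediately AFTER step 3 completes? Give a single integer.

After 1 (seek(12, SET)): offset=12
After 2 (seek(-16, END)): offset=3
After 3 (tell()): offset=3

Answer: 3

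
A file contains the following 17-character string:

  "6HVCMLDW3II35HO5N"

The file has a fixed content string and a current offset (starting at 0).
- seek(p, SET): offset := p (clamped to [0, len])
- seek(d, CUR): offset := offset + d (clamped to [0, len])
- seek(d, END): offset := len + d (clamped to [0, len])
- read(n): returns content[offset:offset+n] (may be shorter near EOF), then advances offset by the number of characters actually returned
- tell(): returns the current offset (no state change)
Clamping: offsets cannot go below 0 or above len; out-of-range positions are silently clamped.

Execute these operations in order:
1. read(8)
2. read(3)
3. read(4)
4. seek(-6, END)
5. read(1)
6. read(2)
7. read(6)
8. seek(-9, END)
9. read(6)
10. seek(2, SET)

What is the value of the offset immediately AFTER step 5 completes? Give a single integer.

After 1 (read(8)): returned '6HVCMLDW', offset=8
After 2 (read(3)): returned '3II', offset=11
After 3 (read(4)): returned '35HO', offset=15
After 4 (seek(-6, END)): offset=11
After 5 (read(1)): returned '3', offset=12

Answer: 12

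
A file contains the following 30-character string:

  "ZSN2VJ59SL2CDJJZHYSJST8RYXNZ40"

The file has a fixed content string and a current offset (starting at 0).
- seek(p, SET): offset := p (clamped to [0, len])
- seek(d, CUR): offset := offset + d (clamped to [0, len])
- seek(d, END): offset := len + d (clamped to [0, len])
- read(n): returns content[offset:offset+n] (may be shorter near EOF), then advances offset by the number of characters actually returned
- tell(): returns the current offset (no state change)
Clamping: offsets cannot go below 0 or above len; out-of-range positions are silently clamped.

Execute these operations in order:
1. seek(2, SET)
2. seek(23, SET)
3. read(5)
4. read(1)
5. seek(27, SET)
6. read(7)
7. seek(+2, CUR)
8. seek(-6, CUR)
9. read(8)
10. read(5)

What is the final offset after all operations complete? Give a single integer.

Answer: 30

Derivation:
After 1 (seek(2, SET)): offset=2
After 2 (seek(23, SET)): offset=23
After 3 (read(5)): returned 'RYXNZ', offset=28
After 4 (read(1)): returned '4', offset=29
After 5 (seek(27, SET)): offset=27
After 6 (read(7)): returned 'Z40', offset=30
After 7 (seek(+2, CUR)): offset=30
After 8 (seek(-6, CUR)): offset=24
After 9 (read(8)): returned 'YXNZ40', offset=30
After 10 (read(5)): returned '', offset=30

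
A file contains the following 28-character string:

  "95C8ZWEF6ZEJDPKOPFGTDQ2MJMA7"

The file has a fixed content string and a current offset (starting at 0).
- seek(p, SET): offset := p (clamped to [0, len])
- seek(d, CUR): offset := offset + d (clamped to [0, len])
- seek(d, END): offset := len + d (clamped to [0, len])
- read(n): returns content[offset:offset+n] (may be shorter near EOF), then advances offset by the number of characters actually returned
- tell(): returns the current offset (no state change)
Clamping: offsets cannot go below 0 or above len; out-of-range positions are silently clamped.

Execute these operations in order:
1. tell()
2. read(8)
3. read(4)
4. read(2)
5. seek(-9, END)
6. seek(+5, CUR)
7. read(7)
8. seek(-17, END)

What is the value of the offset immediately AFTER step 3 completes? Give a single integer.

Answer: 12

Derivation:
After 1 (tell()): offset=0
After 2 (read(8)): returned '95C8ZWEF', offset=8
After 3 (read(4)): returned '6ZEJ', offset=12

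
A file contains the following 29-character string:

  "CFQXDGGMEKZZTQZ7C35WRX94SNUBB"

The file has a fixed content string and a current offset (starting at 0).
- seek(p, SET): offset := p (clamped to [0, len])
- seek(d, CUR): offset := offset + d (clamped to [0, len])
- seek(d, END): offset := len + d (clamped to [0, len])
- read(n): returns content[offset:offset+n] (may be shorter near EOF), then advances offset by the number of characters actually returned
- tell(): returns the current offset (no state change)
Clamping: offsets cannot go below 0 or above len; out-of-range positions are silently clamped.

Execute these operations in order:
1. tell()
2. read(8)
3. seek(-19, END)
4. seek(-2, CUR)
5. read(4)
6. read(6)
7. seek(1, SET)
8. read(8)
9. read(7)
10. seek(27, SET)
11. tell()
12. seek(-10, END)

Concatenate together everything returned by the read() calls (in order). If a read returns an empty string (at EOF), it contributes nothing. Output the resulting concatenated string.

After 1 (tell()): offset=0
After 2 (read(8)): returned 'CFQXDGGM', offset=8
After 3 (seek(-19, END)): offset=10
After 4 (seek(-2, CUR)): offset=8
After 5 (read(4)): returned 'EKZZ', offset=12
After 6 (read(6)): returned 'TQZ7C3', offset=18
After 7 (seek(1, SET)): offset=1
After 8 (read(8)): returned 'FQXDGGME', offset=9
After 9 (read(7)): returned 'KZZTQZ7', offset=16
After 10 (seek(27, SET)): offset=27
After 11 (tell()): offset=27
After 12 (seek(-10, END)): offset=19

Answer: CFQXDGGMEKZZTQZ7C3FQXDGGMEKZZTQZ7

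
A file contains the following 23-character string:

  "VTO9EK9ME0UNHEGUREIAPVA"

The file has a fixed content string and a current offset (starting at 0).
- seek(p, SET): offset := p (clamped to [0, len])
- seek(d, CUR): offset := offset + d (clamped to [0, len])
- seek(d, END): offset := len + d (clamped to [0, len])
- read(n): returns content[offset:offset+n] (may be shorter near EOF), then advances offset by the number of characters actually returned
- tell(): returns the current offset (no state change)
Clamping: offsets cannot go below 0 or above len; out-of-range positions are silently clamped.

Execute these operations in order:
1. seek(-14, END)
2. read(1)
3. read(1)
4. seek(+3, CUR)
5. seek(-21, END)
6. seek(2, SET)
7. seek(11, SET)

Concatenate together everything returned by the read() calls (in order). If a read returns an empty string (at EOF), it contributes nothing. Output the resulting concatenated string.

After 1 (seek(-14, END)): offset=9
After 2 (read(1)): returned '0', offset=10
After 3 (read(1)): returned 'U', offset=11
After 4 (seek(+3, CUR)): offset=14
After 5 (seek(-21, END)): offset=2
After 6 (seek(2, SET)): offset=2
After 7 (seek(11, SET)): offset=11

Answer: 0U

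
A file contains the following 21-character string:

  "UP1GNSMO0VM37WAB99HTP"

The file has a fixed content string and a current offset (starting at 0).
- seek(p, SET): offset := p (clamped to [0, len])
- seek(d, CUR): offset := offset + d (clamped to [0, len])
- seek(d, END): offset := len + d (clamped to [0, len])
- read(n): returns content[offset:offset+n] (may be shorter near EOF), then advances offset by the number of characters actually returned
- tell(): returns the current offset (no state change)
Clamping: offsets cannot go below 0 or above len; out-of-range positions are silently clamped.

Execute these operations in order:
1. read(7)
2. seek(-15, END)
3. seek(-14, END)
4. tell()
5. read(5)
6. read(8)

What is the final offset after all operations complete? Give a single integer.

After 1 (read(7)): returned 'UP1GNSM', offset=7
After 2 (seek(-15, END)): offset=6
After 3 (seek(-14, END)): offset=7
After 4 (tell()): offset=7
After 5 (read(5)): returned 'O0VM3', offset=12
After 6 (read(8)): returned '7WAB99HT', offset=20

Answer: 20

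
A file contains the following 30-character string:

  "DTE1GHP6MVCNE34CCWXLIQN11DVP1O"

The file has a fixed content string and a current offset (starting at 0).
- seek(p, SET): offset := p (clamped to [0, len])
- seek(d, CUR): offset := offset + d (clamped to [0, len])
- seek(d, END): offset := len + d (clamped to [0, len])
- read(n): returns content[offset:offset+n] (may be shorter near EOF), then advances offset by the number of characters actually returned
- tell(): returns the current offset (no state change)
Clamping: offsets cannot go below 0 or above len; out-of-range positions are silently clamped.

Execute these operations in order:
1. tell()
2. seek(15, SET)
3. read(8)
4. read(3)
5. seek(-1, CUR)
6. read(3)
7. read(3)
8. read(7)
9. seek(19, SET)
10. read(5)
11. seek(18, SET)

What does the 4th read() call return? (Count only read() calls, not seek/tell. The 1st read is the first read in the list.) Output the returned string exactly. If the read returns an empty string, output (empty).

After 1 (tell()): offset=0
After 2 (seek(15, SET)): offset=15
After 3 (read(8)): returned 'CCWXLIQN', offset=23
After 4 (read(3)): returned '11D', offset=26
After 5 (seek(-1, CUR)): offset=25
After 6 (read(3)): returned 'DVP', offset=28
After 7 (read(3)): returned '1O', offset=30
After 8 (read(7)): returned '', offset=30
After 9 (seek(19, SET)): offset=19
After 10 (read(5)): returned 'LIQN1', offset=24
After 11 (seek(18, SET)): offset=18

Answer: 1O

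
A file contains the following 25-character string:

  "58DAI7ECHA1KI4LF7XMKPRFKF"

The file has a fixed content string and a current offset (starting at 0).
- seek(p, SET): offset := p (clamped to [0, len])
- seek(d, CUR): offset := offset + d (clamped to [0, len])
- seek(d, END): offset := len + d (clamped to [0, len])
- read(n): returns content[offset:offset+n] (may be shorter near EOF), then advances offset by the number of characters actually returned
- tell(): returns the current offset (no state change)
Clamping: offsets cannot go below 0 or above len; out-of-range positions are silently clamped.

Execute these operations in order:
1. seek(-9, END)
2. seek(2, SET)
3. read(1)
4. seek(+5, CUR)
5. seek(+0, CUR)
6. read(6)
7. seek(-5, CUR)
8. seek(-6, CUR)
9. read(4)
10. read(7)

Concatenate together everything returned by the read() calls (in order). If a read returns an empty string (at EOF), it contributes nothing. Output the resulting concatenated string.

Answer: DHA1KI4AI7ECHA1KI4

Derivation:
After 1 (seek(-9, END)): offset=16
After 2 (seek(2, SET)): offset=2
After 3 (read(1)): returned 'D', offset=3
After 4 (seek(+5, CUR)): offset=8
After 5 (seek(+0, CUR)): offset=8
After 6 (read(6)): returned 'HA1KI4', offset=14
After 7 (seek(-5, CUR)): offset=9
After 8 (seek(-6, CUR)): offset=3
After 9 (read(4)): returned 'AI7E', offset=7
After 10 (read(7)): returned 'CHA1KI4', offset=14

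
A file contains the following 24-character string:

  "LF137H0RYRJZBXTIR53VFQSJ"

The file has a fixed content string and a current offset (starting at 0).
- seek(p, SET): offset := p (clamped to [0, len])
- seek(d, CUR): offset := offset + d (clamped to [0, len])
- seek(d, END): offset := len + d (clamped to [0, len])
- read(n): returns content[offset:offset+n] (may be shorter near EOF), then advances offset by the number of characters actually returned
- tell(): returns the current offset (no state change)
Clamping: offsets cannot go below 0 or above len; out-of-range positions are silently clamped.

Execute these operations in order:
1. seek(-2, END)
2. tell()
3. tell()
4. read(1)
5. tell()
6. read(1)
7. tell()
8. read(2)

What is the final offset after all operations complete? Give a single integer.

After 1 (seek(-2, END)): offset=22
After 2 (tell()): offset=22
After 3 (tell()): offset=22
After 4 (read(1)): returned 'S', offset=23
After 5 (tell()): offset=23
After 6 (read(1)): returned 'J', offset=24
After 7 (tell()): offset=24
After 8 (read(2)): returned '', offset=24

Answer: 24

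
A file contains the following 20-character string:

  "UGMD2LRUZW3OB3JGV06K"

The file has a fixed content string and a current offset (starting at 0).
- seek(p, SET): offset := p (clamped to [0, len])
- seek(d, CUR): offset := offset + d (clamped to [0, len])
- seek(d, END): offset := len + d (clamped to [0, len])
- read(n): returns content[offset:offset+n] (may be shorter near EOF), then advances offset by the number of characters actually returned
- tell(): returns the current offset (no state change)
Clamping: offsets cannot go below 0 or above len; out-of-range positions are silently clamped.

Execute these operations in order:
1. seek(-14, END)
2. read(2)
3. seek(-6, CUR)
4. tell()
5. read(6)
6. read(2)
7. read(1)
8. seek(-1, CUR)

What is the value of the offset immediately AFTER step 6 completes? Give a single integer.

Answer: 10

Derivation:
After 1 (seek(-14, END)): offset=6
After 2 (read(2)): returned 'RU', offset=8
After 3 (seek(-6, CUR)): offset=2
After 4 (tell()): offset=2
After 5 (read(6)): returned 'MD2LRU', offset=8
After 6 (read(2)): returned 'ZW', offset=10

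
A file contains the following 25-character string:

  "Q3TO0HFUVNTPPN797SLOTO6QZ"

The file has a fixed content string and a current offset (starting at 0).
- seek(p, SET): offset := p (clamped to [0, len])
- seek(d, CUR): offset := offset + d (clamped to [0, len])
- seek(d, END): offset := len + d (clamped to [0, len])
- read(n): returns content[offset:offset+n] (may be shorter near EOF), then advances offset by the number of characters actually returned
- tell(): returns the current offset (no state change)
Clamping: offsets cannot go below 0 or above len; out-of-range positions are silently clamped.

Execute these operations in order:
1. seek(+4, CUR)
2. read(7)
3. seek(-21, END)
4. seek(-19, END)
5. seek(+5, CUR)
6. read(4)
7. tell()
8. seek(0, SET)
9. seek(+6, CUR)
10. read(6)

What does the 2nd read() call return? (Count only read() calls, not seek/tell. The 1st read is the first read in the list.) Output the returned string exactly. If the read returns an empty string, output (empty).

Answer: PPN7

Derivation:
After 1 (seek(+4, CUR)): offset=4
After 2 (read(7)): returned '0HFUVNT', offset=11
After 3 (seek(-21, END)): offset=4
After 4 (seek(-19, END)): offset=6
After 5 (seek(+5, CUR)): offset=11
After 6 (read(4)): returned 'PPN7', offset=15
After 7 (tell()): offset=15
After 8 (seek(0, SET)): offset=0
After 9 (seek(+6, CUR)): offset=6
After 10 (read(6)): returned 'FUVNTP', offset=12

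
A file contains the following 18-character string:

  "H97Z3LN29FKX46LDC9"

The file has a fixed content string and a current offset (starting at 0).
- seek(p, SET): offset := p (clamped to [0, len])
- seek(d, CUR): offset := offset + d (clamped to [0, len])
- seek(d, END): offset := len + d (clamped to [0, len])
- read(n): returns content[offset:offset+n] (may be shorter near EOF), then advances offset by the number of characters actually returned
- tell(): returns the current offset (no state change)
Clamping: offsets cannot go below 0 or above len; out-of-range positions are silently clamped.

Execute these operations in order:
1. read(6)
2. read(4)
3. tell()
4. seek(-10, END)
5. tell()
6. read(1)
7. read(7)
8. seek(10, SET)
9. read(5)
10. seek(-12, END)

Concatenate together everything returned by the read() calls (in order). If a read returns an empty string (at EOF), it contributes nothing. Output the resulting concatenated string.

Answer: H97Z3LN29F9FKX46LDKX46L

Derivation:
After 1 (read(6)): returned 'H97Z3L', offset=6
After 2 (read(4)): returned 'N29F', offset=10
After 3 (tell()): offset=10
After 4 (seek(-10, END)): offset=8
After 5 (tell()): offset=8
After 6 (read(1)): returned '9', offset=9
After 7 (read(7)): returned 'FKX46LD', offset=16
After 8 (seek(10, SET)): offset=10
After 9 (read(5)): returned 'KX46L', offset=15
After 10 (seek(-12, END)): offset=6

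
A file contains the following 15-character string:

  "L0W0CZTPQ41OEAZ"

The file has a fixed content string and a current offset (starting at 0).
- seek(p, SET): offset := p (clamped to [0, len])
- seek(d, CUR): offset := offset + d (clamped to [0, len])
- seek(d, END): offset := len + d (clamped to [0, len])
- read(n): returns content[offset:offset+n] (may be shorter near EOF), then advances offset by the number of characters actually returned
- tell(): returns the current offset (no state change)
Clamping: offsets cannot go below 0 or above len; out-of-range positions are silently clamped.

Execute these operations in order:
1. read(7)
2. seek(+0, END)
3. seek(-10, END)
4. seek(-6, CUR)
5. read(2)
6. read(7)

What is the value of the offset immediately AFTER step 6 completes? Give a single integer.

After 1 (read(7)): returned 'L0W0CZT', offset=7
After 2 (seek(+0, END)): offset=15
After 3 (seek(-10, END)): offset=5
After 4 (seek(-6, CUR)): offset=0
After 5 (read(2)): returned 'L0', offset=2
After 6 (read(7)): returned 'W0CZTPQ', offset=9

Answer: 9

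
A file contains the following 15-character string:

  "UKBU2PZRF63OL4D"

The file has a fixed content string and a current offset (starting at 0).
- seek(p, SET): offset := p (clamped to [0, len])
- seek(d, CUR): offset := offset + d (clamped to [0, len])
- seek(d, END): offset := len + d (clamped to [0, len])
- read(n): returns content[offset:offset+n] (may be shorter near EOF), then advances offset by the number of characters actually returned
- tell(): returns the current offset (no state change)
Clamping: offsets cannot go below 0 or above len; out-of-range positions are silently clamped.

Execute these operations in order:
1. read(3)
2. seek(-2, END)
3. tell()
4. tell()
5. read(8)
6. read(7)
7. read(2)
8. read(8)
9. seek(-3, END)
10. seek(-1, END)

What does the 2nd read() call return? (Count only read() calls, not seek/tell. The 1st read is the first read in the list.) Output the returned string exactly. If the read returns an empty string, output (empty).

After 1 (read(3)): returned 'UKB', offset=3
After 2 (seek(-2, END)): offset=13
After 3 (tell()): offset=13
After 4 (tell()): offset=13
After 5 (read(8)): returned '4D', offset=15
After 6 (read(7)): returned '', offset=15
After 7 (read(2)): returned '', offset=15
After 8 (read(8)): returned '', offset=15
After 9 (seek(-3, END)): offset=12
After 10 (seek(-1, END)): offset=14

Answer: 4D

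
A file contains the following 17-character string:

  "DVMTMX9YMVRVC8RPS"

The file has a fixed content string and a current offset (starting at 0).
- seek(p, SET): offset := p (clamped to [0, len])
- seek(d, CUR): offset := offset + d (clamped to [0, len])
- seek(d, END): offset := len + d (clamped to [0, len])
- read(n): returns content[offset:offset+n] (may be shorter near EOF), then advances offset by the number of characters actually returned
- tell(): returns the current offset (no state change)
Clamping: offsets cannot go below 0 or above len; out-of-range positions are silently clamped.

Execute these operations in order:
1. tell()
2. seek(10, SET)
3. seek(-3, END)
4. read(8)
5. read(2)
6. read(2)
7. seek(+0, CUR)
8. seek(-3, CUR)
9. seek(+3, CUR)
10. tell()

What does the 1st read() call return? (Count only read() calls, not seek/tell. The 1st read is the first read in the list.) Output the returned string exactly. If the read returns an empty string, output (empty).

Answer: RPS

Derivation:
After 1 (tell()): offset=0
After 2 (seek(10, SET)): offset=10
After 3 (seek(-3, END)): offset=14
After 4 (read(8)): returned 'RPS', offset=17
After 5 (read(2)): returned '', offset=17
After 6 (read(2)): returned '', offset=17
After 7 (seek(+0, CUR)): offset=17
After 8 (seek(-3, CUR)): offset=14
After 9 (seek(+3, CUR)): offset=17
After 10 (tell()): offset=17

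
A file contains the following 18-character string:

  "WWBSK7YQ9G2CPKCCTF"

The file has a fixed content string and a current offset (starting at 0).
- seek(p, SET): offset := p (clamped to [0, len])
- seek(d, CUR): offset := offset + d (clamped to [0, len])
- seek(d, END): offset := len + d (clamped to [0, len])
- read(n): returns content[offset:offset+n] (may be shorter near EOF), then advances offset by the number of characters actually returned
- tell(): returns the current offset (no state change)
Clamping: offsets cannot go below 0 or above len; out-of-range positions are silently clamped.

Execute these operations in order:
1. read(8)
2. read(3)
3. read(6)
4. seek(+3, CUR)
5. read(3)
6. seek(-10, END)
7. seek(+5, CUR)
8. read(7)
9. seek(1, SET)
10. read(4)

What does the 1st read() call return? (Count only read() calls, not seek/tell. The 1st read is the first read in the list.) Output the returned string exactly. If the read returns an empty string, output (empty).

After 1 (read(8)): returned 'WWBSK7YQ', offset=8
After 2 (read(3)): returned '9G2', offset=11
After 3 (read(6)): returned 'CPKCCT', offset=17
After 4 (seek(+3, CUR)): offset=18
After 5 (read(3)): returned '', offset=18
After 6 (seek(-10, END)): offset=8
After 7 (seek(+5, CUR)): offset=13
After 8 (read(7)): returned 'KCCTF', offset=18
After 9 (seek(1, SET)): offset=1
After 10 (read(4)): returned 'WBSK', offset=5

Answer: WWBSK7YQ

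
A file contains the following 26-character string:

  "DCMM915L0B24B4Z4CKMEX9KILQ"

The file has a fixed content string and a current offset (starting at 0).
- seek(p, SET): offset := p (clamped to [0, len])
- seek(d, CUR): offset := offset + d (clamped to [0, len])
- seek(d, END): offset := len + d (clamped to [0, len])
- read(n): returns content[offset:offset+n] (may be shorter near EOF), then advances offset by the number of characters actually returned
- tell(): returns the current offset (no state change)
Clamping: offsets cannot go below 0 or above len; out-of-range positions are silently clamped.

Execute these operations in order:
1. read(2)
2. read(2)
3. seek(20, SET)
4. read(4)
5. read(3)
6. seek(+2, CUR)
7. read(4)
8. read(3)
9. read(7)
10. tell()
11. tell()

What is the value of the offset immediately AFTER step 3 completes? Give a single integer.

After 1 (read(2)): returned 'DC', offset=2
After 2 (read(2)): returned 'MM', offset=4
After 3 (seek(20, SET)): offset=20

Answer: 20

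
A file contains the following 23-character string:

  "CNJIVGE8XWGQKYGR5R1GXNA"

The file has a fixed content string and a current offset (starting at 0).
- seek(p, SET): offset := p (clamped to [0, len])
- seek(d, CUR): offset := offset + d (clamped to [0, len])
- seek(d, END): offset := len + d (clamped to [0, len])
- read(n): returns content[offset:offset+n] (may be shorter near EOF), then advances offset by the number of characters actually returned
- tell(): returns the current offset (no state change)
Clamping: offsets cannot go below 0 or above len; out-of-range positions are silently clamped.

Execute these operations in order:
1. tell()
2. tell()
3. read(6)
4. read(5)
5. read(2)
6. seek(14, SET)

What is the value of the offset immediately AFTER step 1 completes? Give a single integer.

After 1 (tell()): offset=0

Answer: 0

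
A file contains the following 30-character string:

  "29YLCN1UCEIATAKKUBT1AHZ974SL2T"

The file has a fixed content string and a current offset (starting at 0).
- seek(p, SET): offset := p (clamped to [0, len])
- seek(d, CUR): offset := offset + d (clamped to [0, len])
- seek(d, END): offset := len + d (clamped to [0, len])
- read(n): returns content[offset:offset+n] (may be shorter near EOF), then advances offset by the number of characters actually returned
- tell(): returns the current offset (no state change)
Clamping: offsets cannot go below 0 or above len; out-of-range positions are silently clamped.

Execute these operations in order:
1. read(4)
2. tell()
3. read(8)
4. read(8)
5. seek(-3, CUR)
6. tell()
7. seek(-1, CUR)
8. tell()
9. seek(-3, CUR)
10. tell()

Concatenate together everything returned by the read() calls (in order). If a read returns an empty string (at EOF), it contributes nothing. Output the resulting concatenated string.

Answer: 29YLCN1UCEIATAKKUBT1

Derivation:
After 1 (read(4)): returned '29YL', offset=4
After 2 (tell()): offset=4
After 3 (read(8)): returned 'CN1UCEIA', offset=12
After 4 (read(8)): returned 'TAKKUBT1', offset=20
After 5 (seek(-3, CUR)): offset=17
After 6 (tell()): offset=17
After 7 (seek(-1, CUR)): offset=16
After 8 (tell()): offset=16
After 9 (seek(-3, CUR)): offset=13
After 10 (tell()): offset=13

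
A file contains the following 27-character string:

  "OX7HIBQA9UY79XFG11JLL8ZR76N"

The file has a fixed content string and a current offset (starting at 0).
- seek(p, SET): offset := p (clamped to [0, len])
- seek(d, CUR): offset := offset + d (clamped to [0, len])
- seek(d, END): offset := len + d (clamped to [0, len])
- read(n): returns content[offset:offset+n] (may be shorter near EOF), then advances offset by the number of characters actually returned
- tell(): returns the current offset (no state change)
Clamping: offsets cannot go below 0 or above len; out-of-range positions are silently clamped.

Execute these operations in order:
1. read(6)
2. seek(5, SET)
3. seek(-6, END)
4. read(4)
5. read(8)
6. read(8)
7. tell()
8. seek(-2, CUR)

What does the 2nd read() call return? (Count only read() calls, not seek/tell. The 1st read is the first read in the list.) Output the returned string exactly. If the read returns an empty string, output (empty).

After 1 (read(6)): returned 'OX7HIB', offset=6
After 2 (seek(5, SET)): offset=5
After 3 (seek(-6, END)): offset=21
After 4 (read(4)): returned '8ZR7', offset=25
After 5 (read(8)): returned '6N', offset=27
After 6 (read(8)): returned '', offset=27
After 7 (tell()): offset=27
After 8 (seek(-2, CUR)): offset=25

Answer: 8ZR7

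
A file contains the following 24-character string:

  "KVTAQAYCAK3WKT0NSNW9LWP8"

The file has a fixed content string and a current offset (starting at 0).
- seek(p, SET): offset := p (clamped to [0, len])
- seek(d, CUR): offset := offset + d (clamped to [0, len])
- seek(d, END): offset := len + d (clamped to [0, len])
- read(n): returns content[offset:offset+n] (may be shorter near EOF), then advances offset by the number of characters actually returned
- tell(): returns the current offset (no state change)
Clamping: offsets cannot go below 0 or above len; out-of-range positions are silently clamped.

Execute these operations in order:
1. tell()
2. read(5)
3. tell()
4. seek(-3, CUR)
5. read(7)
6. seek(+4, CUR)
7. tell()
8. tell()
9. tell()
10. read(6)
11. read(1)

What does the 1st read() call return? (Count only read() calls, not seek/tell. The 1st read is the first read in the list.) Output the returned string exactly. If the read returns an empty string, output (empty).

Answer: KVTAQ

Derivation:
After 1 (tell()): offset=0
After 2 (read(5)): returned 'KVTAQ', offset=5
After 3 (tell()): offset=5
After 4 (seek(-3, CUR)): offset=2
After 5 (read(7)): returned 'TAQAYCA', offset=9
After 6 (seek(+4, CUR)): offset=13
After 7 (tell()): offset=13
After 8 (tell()): offset=13
After 9 (tell()): offset=13
After 10 (read(6)): returned 'T0NSNW', offset=19
After 11 (read(1)): returned '9', offset=20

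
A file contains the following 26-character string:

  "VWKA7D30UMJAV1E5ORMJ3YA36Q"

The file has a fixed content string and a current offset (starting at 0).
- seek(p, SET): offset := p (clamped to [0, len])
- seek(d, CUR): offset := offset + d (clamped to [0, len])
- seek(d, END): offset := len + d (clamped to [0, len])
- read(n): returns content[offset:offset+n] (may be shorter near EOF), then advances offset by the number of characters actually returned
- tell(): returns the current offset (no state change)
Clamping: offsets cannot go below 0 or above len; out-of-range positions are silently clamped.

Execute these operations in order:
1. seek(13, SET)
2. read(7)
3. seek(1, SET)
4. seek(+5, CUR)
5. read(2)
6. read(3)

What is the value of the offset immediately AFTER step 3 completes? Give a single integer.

Answer: 1

Derivation:
After 1 (seek(13, SET)): offset=13
After 2 (read(7)): returned '1E5ORMJ', offset=20
After 3 (seek(1, SET)): offset=1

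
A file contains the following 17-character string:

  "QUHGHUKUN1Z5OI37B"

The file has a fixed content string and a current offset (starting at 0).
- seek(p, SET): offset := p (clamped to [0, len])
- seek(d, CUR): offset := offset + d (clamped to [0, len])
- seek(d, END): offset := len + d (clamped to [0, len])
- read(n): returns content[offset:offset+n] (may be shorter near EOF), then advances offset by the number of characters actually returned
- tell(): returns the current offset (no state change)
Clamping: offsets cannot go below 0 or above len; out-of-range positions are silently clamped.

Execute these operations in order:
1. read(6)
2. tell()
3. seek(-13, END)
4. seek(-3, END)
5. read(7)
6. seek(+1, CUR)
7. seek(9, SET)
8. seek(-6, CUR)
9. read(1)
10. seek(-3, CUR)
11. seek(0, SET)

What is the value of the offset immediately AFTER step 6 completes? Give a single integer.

Answer: 17

Derivation:
After 1 (read(6)): returned 'QUHGHU', offset=6
After 2 (tell()): offset=6
After 3 (seek(-13, END)): offset=4
After 4 (seek(-3, END)): offset=14
After 5 (read(7)): returned '37B', offset=17
After 6 (seek(+1, CUR)): offset=17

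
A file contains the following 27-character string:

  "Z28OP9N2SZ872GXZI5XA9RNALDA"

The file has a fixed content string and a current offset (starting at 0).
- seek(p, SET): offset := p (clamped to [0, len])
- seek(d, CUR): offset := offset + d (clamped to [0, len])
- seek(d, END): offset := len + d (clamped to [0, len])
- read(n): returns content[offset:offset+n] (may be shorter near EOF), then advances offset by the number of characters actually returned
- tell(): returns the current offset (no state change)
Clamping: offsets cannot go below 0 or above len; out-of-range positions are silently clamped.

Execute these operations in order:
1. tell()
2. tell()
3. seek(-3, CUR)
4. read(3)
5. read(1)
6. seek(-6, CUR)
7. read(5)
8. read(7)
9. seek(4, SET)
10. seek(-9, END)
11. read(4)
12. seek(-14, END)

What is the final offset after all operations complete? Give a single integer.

Answer: 13

Derivation:
After 1 (tell()): offset=0
After 2 (tell()): offset=0
After 3 (seek(-3, CUR)): offset=0
After 4 (read(3)): returned 'Z28', offset=3
After 5 (read(1)): returned 'O', offset=4
After 6 (seek(-6, CUR)): offset=0
After 7 (read(5)): returned 'Z28OP', offset=5
After 8 (read(7)): returned '9N2SZ87', offset=12
After 9 (seek(4, SET)): offset=4
After 10 (seek(-9, END)): offset=18
After 11 (read(4)): returned 'XA9R', offset=22
After 12 (seek(-14, END)): offset=13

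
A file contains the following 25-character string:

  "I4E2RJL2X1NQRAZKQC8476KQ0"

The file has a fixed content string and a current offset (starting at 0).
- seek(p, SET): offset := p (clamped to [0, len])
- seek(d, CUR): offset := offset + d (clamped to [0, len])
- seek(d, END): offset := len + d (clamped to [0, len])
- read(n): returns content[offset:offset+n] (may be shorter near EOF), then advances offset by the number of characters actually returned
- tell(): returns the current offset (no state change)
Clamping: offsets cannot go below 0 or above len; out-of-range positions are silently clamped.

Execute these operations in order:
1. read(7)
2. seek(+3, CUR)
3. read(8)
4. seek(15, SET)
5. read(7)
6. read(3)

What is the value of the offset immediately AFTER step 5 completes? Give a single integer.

Answer: 22

Derivation:
After 1 (read(7)): returned 'I4E2RJL', offset=7
After 2 (seek(+3, CUR)): offset=10
After 3 (read(8)): returned 'NQRAZKQC', offset=18
After 4 (seek(15, SET)): offset=15
After 5 (read(7)): returned 'KQC8476', offset=22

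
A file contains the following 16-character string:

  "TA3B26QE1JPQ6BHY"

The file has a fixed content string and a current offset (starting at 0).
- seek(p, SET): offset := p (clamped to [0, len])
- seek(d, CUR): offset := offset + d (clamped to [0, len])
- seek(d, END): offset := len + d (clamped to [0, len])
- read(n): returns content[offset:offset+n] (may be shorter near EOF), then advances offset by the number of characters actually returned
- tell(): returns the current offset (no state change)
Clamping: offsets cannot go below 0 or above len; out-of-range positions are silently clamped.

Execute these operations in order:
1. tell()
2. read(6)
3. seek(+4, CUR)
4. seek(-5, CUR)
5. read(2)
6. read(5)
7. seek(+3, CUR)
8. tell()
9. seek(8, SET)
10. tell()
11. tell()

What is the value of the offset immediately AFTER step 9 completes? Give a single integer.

Answer: 8

Derivation:
After 1 (tell()): offset=0
After 2 (read(6)): returned 'TA3B26', offset=6
After 3 (seek(+4, CUR)): offset=10
After 4 (seek(-5, CUR)): offset=5
After 5 (read(2)): returned '6Q', offset=7
After 6 (read(5)): returned 'E1JPQ', offset=12
After 7 (seek(+3, CUR)): offset=15
After 8 (tell()): offset=15
After 9 (seek(8, SET)): offset=8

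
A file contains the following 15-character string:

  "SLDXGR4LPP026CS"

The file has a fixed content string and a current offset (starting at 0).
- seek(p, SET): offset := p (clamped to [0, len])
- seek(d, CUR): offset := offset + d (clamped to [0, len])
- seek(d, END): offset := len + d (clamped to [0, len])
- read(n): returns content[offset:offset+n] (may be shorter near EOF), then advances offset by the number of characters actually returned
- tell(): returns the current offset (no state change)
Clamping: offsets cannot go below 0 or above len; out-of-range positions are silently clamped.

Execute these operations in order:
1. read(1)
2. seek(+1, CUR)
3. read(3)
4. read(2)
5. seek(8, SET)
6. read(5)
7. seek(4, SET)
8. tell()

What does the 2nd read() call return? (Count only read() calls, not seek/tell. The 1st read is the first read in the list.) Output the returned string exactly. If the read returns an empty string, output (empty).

After 1 (read(1)): returned 'S', offset=1
After 2 (seek(+1, CUR)): offset=2
After 3 (read(3)): returned 'DXG', offset=5
After 4 (read(2)): returned 'R4', offset=7
After 5 (seek(8, SET)): offset=8
After 6 (read(5)): returned 'PP026', offset=13
After 7 (seek(4, SET)): offset=4
After 8 (tell()): offset=4

Answer: DXG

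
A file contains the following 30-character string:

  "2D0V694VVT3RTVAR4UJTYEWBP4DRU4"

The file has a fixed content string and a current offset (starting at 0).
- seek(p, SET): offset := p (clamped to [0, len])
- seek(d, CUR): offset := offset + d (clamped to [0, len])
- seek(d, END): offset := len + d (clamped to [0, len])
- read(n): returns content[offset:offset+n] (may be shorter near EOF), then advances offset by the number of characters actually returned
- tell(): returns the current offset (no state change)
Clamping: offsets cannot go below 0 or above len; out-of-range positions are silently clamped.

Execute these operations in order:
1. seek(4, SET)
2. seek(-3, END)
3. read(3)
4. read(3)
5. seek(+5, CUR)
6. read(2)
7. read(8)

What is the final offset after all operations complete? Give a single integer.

Answer: 30

Derivation:
After 1 (seek(4, SET)): offset=4
After 2 (seek(-3, END)): offset=27
After 3 (read(3)): returned 'RU4', offset=30
After 4 (read(3)): returned '', offset=30
After 5 (seek(+5, CUR)): offset=30
After 6 (read(2)): returned '', offset=30
After 7 (read(8)): returned '', offset=30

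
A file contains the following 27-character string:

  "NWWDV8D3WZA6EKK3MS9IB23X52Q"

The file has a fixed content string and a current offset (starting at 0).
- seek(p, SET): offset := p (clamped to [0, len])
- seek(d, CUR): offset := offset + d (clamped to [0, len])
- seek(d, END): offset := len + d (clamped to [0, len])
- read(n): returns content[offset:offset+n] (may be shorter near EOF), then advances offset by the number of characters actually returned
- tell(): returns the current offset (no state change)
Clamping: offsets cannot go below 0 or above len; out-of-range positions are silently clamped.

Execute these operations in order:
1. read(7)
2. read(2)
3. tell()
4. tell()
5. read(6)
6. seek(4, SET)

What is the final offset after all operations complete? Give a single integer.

After 1 (read(7)): returned 'NWWDV8D', offset=7
After 2 (read(2)): returned '3W', offset=9
After 3 (tell()): offset=9
After 4 (tell()): offset=9
After 5 (read(6)): returned 'ZA6EKK', offset=15
After 6 (seek(4, SET)): offset=4

Answer: 4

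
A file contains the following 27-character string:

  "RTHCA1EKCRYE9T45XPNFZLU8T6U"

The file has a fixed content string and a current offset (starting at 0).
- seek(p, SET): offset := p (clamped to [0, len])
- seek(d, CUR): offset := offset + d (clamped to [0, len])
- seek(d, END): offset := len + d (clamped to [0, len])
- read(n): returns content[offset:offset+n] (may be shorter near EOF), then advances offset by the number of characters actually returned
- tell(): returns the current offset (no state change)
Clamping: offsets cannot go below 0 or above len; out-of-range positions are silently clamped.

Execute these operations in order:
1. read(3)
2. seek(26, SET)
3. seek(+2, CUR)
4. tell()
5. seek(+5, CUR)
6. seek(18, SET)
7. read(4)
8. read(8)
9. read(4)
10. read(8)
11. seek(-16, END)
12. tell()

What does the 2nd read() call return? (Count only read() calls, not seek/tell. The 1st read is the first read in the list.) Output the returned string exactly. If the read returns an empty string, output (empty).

After 1 (read(3)): returned 'RTH', offset=3
After 2 (seek(26, SET)): offset=26
After 3 (seek(+2, CUR)): offset=27
After 4 (tell()): offset=27
After 5 (seek(+5, CUR)): offset=27
After 6 (seek(18, SET)): offset=18
After 7 (read(4)): returned 'NFZL', offset=22
After 8 (read(8)): returned 'U8T6U', offset=27
After 9 (read(4)): returned '', offset=27
After 10 (read(8)): returned '', offset=27
After 11 (seek(-16, END)): offset=11
After 12 (tell()): offset=11

Answer: NFZL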